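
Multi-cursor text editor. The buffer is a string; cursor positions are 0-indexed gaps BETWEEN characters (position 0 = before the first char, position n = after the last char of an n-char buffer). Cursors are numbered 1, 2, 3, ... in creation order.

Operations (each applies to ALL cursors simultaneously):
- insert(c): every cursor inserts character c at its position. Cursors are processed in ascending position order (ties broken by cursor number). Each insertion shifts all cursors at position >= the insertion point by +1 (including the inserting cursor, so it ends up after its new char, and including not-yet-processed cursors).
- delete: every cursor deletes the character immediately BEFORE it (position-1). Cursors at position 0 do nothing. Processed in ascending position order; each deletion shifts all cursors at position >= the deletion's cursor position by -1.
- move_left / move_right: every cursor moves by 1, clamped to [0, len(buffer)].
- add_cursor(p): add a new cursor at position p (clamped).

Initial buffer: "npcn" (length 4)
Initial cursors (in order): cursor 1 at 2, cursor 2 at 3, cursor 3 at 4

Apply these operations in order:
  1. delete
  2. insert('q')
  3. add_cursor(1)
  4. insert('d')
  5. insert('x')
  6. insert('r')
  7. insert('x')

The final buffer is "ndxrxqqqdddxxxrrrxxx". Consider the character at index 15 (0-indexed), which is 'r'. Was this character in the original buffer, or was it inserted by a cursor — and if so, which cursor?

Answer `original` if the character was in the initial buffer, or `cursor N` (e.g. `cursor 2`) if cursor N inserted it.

After op 1 (delete): buffer="n" (len 1), cursors c1@1 c2@1 c3@1, authorship .
After op 2 (insert('q')): buffer="nqqq" (len 4), cursors c1@4 c2@4 c3@4, authorship .123
After op 3 (add_cursor(1)): buffer="nqqq" (len 4), cursors c4@1 c1@4 c2@4 c3@4, authorship .123
After op 4 (insert('d')): buffer="ndqqqddd" (len 8), cursors c4@2 c1@8 c2@8 c3@8, authorship .4123123
After op 5 (insert('x')): buffer="ndxqqqdddxxx" (len 12), cursors c4@3 c1@12 c2@12 c3@12, authorship .44123123123
After op 6 (insert('r')): buffer="ndxrqqqdddxxxrrr" (len 16), cursors c4@4 c1@16 c2@16 c3@16, authorship .444123123123123
After op 7 (insert('x')): buffer="ndxrxqqqdddxxxrrrxxx" (len 20), cursors c4@5 c1@20 c2@20 c3@20, authorship .4444123123123123123
Authorship (.=original, N=cursor N): . 4 4 4 4 1 2 3 1 2 3 1 2 3 1 2 3 1 2 3
Index 15: author = 2

Answer: cursor 2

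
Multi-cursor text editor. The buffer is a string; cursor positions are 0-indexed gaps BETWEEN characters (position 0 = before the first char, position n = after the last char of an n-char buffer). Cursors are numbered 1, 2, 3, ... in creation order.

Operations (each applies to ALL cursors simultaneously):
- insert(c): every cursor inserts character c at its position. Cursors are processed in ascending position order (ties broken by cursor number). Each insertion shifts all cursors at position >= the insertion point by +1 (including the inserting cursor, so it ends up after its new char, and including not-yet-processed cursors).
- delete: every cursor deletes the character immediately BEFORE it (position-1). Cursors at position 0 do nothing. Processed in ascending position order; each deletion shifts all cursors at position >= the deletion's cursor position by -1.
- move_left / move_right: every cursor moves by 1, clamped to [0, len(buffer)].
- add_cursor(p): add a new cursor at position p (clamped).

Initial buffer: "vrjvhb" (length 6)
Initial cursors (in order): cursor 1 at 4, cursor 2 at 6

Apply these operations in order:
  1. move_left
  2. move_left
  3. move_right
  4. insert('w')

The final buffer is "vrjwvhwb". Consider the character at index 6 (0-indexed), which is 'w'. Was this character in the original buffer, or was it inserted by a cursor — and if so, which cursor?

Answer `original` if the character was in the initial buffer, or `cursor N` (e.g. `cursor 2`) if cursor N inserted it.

Answer: cursor 2

Derivation:
After op 1 (move_left): buffer="vrjvhb" (len 6), cursors c1@3 c2@5, authorship ......
After op 2 (move_left): buffer="vrjvhb" (len 6), cursors c1@2 c2@4, authorship ......
After op 3 (move_right): buffer="vrjvhb" (len 6), cursors c1@3 c2@5, authorship ......
After op 4 (insert('w')): buffer="vrjwvhwb" (len 8), cursors c1@4 c2@7, authorship ...1..2.
Authorship (.=original, N=cursor N): . . . 1 . . 2 .
Index 6: author = 2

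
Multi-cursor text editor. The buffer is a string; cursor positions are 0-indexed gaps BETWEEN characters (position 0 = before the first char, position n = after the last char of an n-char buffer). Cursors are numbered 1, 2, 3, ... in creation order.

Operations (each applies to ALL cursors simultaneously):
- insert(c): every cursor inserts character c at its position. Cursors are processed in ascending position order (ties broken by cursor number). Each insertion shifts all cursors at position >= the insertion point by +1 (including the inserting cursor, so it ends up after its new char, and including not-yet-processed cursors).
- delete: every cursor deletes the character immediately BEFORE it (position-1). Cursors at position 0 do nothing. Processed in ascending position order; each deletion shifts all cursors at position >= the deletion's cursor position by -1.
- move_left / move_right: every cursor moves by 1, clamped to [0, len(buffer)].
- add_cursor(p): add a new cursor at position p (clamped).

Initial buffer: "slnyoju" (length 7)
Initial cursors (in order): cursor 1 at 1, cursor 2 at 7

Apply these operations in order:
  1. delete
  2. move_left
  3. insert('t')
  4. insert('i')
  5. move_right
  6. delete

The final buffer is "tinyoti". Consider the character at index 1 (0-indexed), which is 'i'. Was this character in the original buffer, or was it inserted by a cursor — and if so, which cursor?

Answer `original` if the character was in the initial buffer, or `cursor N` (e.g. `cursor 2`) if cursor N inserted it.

After op 1 (delete): buffer="lnyoj" (len 5), cursors c1@0 c2@5, authorship .....
After op 2 (move_left): buffer="lnyoj" (len 5), cursors c1@0 c2@4, authorship .....
After op 3 (insert('t')): buffer="tlnyotj" (len 7), cursors c1@1 c2@6, authorship 1....2.
After op 4 (insert('i')): buffer="tilnyotij" (len 9), cursors c1@2 c2@8, authorship 11....22.
After op 5 (move_right): buffer="tilnyotij" (len 9), cursors c1@3 c2@9, authorship 11....22.
After op 6 (delete): buffer="tinyoti" (len 7), cursors c1@2 c2@7, authorship 11...22
Authorship (.=original, N=cursor N): 1 1 . . . 2 2
Index 1: author = 1

Answer: cursor 1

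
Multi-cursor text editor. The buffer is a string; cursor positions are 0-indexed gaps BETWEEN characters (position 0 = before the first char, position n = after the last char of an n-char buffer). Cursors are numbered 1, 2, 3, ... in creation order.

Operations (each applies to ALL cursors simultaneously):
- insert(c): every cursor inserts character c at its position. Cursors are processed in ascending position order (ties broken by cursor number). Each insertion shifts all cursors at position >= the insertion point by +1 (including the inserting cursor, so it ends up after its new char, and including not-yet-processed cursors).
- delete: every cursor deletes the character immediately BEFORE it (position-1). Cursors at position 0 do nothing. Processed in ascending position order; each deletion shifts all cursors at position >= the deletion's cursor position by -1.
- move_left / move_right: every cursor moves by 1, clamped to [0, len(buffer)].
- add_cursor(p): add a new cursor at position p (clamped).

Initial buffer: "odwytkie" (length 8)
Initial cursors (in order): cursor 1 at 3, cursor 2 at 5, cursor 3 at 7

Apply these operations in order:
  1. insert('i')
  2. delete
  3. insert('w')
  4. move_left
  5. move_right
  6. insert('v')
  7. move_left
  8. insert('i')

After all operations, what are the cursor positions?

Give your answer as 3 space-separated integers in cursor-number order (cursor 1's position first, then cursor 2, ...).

Answer: 5 10 15

Derivation:
After op 1 (insert('i')): buffer="odwiytikiie" (len 11), cursors c1@4 c2@7 c3@10, authorship ...1..2..3.
After op 2 (delete): buffer="odwytkie" (len 8), cursors c1@3 c2@5 c3@7, authorship ........
After op 3 (insert('w')): buffer="odwwytwkiwe" (len 11), cursors c1@4 c2@7 c3@10, authorship ...1..2..3.
After op 4 (move_left): buffer="odwwytwkiwe" (len 11), cursors c1@3 c2@6 c3@9, authorship ...1..2..3.
After op 5 (move_right): buffer="odwwytwkiwe" (len 11), cursors c1@4 c2@7 c3@10, authorship ...1..2..3.
After op 6 (insert('v')): buffer="odwwvytwvkiwve" (len 14), cursors c1@5 c2@9 c3@13, authorship ...11..22..33.
After op 7 (move_left): buffer="odwwvytwvkiwve" (len 14), cursors c1@4 c2@8 c3@12, authorship ...11..22..33.
After op 8 (insert('i')): buffer="odwwivytwivkiwive" (len 17), cursors c1@5 c2@10 c3@15, authorship ...111..222..333.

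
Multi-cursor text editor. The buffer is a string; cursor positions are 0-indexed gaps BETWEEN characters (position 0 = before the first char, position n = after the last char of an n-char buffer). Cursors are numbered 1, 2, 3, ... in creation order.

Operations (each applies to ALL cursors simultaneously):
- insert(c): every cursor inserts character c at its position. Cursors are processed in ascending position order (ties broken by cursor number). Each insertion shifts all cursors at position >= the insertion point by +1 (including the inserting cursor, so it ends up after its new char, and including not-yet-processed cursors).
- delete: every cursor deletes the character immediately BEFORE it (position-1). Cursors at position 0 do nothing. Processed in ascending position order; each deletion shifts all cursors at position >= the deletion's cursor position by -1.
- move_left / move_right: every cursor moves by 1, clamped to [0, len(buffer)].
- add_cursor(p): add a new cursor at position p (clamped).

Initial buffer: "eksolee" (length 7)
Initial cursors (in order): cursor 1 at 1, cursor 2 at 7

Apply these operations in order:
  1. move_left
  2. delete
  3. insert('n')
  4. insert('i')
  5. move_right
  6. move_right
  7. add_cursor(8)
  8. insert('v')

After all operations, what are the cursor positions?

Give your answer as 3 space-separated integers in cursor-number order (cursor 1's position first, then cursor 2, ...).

After op 1 (move_left): buffer="eksolee" (len 7), cursors c1@0 c2@6, authorship .......
After op 2 (delete): buffer="eksole" (len 6), cursors c1@0 c2@5, authorship ......
After op 3 (insert('n')): buffer="neksolne" (len 8), cursors c1@1 c2@7, authorship 1.....2.
After op 4 (insert('i')): buffer="nieksolnie" (len 10), cursors c1@2 c2@9, authorship 11.....22.
After op 5 (move_right): buffer="nieksolnie" (len 10), cursors c1@3 c2@10, authorship 11.....22.
After op 6 (move_right): buffer="nieksolnie" (len 10), cursors c1@4 c2@10, authorship 11.....22.
After op 7 (add_cursor(8)): buffer="nieksolnie" (len 10), cursors c1@4 c3@8 c2@10, authorship 11.....22.
After op 8 (insert('v')): buffer="niekvsolnviev" (len 13), cursors c1@5 c3@10 c2@13, authorship 11..1...232.2

Answer: 5 13 10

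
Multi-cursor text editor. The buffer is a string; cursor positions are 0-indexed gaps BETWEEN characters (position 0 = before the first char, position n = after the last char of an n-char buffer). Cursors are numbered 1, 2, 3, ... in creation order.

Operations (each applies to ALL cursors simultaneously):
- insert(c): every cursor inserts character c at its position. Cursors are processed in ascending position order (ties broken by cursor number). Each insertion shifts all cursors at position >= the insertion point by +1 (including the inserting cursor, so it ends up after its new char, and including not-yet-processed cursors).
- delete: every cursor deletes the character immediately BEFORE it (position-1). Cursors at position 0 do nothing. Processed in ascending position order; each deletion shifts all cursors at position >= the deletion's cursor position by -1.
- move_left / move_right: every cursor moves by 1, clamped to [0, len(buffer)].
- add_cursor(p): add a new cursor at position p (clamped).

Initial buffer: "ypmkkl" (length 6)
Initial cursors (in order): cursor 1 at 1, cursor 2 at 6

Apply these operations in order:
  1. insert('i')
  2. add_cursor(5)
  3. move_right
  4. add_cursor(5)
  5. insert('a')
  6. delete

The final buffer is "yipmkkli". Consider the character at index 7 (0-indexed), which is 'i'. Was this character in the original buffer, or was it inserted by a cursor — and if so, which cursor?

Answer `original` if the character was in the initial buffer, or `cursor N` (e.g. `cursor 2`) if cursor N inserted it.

Answer: cursor 2

Derivation:
After op 1 (insert('i')): buffer="yipmkkli" (len 8), cursors c1@2 c2@8, authorship .1.....2
After op 2 (add_cursor(5)): buffer="yipmkkli" (len 8), cursors c1@2 c3@5 c2@8, authorship .1.....2
After op 3 (move_right): buffer="yipmkkli" (len 8), cursors c1@3 c3@6 c2@8, authorship .1.....2
After op 4 (add_cursor(5)): buffer="yipmkkli" (len 8), cursors c1@3 c4@5 c3@6 c2@8, authorship .1.....2
After op 5 (insert('a')): buffer="yipamkakalia" (len 12), cursors c1@4 c4@7 c3@9 c2@12, authorship .1.1..4.3.22
After op 6 (delete): buffer="yipmkkli" (len 8), cursors c1@3 c4@5 c3@6 c2@8, authorship .1.....2
Authorship (.=original, N=cursor N): . 1 . . . . . 2
Index 7: author = 2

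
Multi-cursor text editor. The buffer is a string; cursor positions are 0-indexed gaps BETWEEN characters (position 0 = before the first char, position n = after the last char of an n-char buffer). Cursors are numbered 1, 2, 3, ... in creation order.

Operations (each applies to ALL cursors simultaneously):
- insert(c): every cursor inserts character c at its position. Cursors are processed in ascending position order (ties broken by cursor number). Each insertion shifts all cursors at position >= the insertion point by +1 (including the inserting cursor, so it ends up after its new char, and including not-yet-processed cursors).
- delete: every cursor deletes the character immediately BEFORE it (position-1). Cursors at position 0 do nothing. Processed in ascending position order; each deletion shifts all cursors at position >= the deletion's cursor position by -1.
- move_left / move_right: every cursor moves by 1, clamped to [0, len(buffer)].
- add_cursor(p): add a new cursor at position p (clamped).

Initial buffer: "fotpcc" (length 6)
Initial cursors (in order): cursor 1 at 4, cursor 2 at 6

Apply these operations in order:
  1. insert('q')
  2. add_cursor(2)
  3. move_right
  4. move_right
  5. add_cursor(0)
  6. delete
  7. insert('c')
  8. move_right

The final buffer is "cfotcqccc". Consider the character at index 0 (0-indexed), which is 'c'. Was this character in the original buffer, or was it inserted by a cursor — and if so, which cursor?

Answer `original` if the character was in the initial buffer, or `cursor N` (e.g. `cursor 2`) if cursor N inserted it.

Answer: cursor 4

Derivation:
After op 1 (insert('q')): buffer="fotpqccq" (len 8), cursors c1@5 c2@8, authorship ....1..2
After op 2 (add_cursor(2)): buffer="fotpqccq" (len 8), cursors c3@2 c1@5 c2@8, authorship ....1..2
After op 3 (move_right): buffer="fotpqccq" (len 8), cursors c3@3 c1@6 c2@8, authorship ....1..2
After op 4 (move_right): buffer="fotpqccq" (len 8), cursors c3@4 c1@7 c2@8, authorship ....1..2
After op 5 (add_cursor(0)): buffer="fotpqccq" (len 8), cursors c4@0 c3@4 c1@7 c2@8, authorship ....1..2
After op 6 (delete): buffer="fotqc" (len 5), cursors c4@0 c3@3 c1@5 c2@5, authorship ...1.
After op 7 (insert('c')): buffer="cfotcqccc" (len 9), cursors c4@1 c3@5 c1@9 c2@9, authorship 4...31.12
After op 8 (move_right): buffer="cfotcqccc" (len 9), cursors c4@2 c3@6 c1@9 c2@9, authorship 4...31.12
Authorship (.=original, N=cursor N): 4 . . . 3 1 . 1 2
Index 0: author = 4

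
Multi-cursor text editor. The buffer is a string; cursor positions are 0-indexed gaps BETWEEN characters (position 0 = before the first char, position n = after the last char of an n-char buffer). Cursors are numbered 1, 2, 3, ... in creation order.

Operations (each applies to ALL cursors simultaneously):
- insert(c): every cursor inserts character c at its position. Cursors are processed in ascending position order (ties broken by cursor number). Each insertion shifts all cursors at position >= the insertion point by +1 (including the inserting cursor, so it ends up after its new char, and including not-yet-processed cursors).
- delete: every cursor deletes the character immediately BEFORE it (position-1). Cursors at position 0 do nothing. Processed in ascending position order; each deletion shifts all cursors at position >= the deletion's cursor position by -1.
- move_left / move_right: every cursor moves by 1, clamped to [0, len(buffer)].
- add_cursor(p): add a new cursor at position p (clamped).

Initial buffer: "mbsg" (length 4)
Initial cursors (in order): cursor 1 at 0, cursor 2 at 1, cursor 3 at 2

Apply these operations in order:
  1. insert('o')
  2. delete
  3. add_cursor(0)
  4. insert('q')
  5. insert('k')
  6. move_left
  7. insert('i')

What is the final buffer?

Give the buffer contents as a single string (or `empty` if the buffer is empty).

After op 1 (insert('o')): buffer="omobosg" (len 7), cursors c1@1 c2@3 c3@5, authorship 1.2.3..
After op 2 (delete): buffer="mbsg" (len 4), cursors c1@0 c2@1 c3@2, authorship ....
After op 3 (add_cursor(0)): buffer="mbsg" (len 4), cursors c1@0 c4@0 c2@1 c3@2, authorship ....
After op 4 (insert('q')): buffer="qqmqbqsg" (len 8), cursors c1@2 c4@2 c2@4 c3@6, authorship 14.2.3..
After op 5 (insert('k')): buffer="qqkkmqkbqksg" (len 12), cursors c1@4 c4@4 c2@7 c3@10, authorship 1414.22.33..
After op 6 (move_left): buffer="qqkkmqkbqksg" (len 12), cursors c1@3 c4@3 c2@6 c3@9, authorship 1414.22.33..
After op 7 (insert('i')): buffer="qqkiikmqikbqiksg" (len 16), cursors c1@5 c4@5 c2@9 c3@13, authorship 141144.222.333..

Answer: qqkiikmqikbqiksg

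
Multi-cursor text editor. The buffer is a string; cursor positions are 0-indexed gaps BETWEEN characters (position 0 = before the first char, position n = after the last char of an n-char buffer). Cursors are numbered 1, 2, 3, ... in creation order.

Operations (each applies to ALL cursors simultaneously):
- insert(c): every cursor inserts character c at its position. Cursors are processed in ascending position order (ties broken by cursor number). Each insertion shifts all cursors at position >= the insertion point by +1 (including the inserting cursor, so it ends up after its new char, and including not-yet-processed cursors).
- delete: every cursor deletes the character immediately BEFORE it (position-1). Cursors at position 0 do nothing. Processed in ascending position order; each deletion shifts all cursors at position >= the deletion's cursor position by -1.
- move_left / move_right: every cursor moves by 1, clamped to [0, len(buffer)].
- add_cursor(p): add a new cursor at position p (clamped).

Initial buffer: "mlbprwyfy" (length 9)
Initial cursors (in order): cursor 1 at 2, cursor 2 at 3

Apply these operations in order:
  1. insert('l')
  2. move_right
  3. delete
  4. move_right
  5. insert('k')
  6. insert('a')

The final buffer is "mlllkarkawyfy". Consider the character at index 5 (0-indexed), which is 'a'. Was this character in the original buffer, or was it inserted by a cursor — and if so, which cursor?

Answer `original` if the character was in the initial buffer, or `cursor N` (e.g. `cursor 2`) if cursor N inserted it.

Answer: cursor 1

Derivation:
After op 1 (insert('l')): buffer="mllblprwyfy" (len 11), cursors c1@3 c2@5, authorship ..1.2......
After op 2 (move_right): buffer="mllblprwyfy" (len 11), cursors c1@4 c2@6, authorship ..1.2......
After op 3 (delete): buffer="mlllrwyfy" (len 9), cursors c1@3 c2@4, authorship ..12.....
After op 4 (move_right): buffer="mlllrwyfy" (len 9), cursors c1@4 c2@5, authorship ..12.....
After op 5 (insert('k')): buffer="mlllkrkwyfy" (len 11), cursors c1@5 c2@7, authorship ..121.2....
After op 6 (insert('a')): buffer="mlllkarkawyfy" (len 13), cursors c1@6 c2@9, authorship ..1211.22....
Authorship (.=original, N=cursor N): . . 1 2 1 1 . 2 2 . . . .
Index 5: author = 1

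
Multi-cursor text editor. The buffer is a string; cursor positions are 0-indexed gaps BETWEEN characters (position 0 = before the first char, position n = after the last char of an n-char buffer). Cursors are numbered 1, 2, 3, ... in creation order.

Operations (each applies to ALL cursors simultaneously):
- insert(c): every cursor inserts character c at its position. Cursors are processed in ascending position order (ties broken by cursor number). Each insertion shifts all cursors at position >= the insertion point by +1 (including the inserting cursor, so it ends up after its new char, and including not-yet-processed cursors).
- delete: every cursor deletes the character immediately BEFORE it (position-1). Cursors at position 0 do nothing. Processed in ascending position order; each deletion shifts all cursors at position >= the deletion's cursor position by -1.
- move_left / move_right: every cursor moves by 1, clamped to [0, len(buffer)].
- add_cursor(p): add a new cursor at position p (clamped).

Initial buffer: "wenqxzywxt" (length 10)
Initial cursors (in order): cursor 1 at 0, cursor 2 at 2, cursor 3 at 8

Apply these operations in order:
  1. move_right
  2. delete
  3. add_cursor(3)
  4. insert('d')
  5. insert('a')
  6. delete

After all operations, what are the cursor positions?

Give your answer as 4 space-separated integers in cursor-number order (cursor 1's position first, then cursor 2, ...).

After op 1 (move_right): buffer="wenqxzywxt" (len 10), cursors c1@1 c2@3 c3@9, authorship ..........
After op 2 (delete): buffer="eqxzywt" (len 7), cursors c1@0 c2@1 c3@6, authorship .......
After op 3 (add_cursor(3)): buffer="eqxzywt" (len 7), cursors c1@0 c2@1 c4@3 c3@6, authorship .......
After op 4 (insert('d')): buffer="dedqxdzywdt" (len 11), cursors c1@1 c2@3 c4@6 c3@10, authorship 1.2..4...3.
After op 5 (insert('a')): buffer="daedaqxdazywdat" (len 15), cursors c1@2 c2@5 c4@9 c3@14, authorship 11.22..44...33.
After op 6 (delete): buffer="dedqxdzywdt" (len 11), cursors c1@1 c2@3 c4@6 c3@10, authorship 1.2..4...3.

Answer: 1 3 10 6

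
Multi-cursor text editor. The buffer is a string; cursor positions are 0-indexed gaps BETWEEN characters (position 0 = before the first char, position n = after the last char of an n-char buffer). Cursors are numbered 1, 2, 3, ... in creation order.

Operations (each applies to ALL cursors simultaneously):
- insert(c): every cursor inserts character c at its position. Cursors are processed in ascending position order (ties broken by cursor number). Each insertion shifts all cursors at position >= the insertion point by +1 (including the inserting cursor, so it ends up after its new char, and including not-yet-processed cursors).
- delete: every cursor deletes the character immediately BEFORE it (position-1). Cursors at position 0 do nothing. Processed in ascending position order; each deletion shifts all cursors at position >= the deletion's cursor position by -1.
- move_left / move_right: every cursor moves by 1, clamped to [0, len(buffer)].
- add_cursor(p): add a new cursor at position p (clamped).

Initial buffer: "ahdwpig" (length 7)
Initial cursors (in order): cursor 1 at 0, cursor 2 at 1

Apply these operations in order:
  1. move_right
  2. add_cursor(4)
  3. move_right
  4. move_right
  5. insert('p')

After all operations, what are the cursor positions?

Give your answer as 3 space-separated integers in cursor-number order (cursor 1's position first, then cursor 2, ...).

Answer: 4 6 9

Derivation:
After op 1 (move_right): buffer="ahdwpig" (len 7), cursors c1@1 c2@2, authorship .......
After op 2 (add_cursor(4)): buffer="ahdwpig" (len 7), cursors c1@1 c2@2 c3@4, authorship .......
After op 3 (move_right): buffer="ahdwpig" (len 7), cursors c1@2 c2@3 c3@5, authorship .......
After op 4 (move_right): buffer="ahdwpig" (len 7), cursors c1@3 c2@4 c3@6, authorship .......
After op 5 (insert('p')): buffer="ahdpwppipg" (len 10), cursors c1@4 c2@6 c3@9, authorship ...1.2..3.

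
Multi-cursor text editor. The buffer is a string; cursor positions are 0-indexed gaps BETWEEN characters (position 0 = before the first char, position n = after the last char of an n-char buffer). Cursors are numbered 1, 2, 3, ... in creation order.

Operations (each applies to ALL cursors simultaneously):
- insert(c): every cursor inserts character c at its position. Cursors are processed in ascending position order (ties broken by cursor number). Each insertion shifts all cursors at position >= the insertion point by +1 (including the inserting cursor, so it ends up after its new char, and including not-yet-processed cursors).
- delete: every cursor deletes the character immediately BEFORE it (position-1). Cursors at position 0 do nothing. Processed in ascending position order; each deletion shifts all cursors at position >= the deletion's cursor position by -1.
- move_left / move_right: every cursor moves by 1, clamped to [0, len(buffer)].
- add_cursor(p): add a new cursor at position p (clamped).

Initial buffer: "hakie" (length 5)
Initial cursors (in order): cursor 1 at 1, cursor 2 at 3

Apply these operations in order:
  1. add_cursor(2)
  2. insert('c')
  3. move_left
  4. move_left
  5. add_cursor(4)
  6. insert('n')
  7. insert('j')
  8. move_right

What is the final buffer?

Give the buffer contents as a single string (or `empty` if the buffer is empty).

Answer: njhcnjacnnjjkcie

Derivation:
After op 1 (add_cursor(2)): buffer="hakie" (len 5), cursors c1@1 c3@2 c2@3, authorship .....
After op 2 (insert('c')): buffer="hcackcie" (len 8), cursors c1@2 c3@4 c2@6, authorship .1.3.2..
After op 3 (move_left): buffer="hcackcie" (len 8), cursors c1@1 c3@3 c2@5, authorship .1.3.2..
After op 4 (move_left): buffer="hcackcie" (len 8), cursors c1@0 c3@2 c2@4, authorship .1.3.2..
After op 5 (add_cursor(4)): buffer="hcackcie" (len 8), cursors c1@0 c3@2 c2@4 c4@4, authorship .1.3.2..
After op 6 (insert('n')): buffer="nhcnacnnkcie" (len 12), cursors c1@1 c3@4 c2@8 c4@8, authorship 1.13.324.2..
After op 7 (insert('j')): buffer="njhcnjacnnjjkcie" (len 16), cursors c1@2 c3@6 c2@12 c4@12, authorship 11.133.32424.2..
After op 8 (move_right): buffer="njhcnjacnnjjkcie" (len 16), cursors c1@3 c3@7 c2@13 c4@13, authorship 11.133.32424.2..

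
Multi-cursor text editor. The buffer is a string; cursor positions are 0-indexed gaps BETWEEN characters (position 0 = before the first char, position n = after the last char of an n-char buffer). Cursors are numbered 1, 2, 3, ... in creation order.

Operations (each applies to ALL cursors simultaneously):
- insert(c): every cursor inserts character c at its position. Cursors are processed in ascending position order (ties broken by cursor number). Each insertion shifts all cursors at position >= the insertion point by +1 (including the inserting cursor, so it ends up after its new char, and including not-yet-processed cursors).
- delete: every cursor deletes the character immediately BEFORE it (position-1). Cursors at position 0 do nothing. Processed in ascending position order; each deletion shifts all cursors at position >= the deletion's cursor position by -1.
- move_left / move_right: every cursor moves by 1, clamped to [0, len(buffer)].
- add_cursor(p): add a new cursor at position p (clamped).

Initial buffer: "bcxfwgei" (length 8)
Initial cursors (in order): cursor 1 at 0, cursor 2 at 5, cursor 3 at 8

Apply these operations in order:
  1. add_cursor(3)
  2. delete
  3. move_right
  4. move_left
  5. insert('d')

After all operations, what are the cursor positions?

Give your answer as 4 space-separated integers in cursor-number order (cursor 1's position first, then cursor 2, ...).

After op 1 (add_cursor(3)): buffer="bcxfwgei" (len 8), cursors c1@0 c4@3 c2@5 c3@8, authorship ........
After op 2 (delete): buffer="bcfge" (len 5), cursors c1@0 c4@2 c2@3 c3@5, authorship .....
After op 3 (move_right): buffer="bcfge" (len 5), cursors c1@1 c4@3 c2@4 c3@5, authorship .....
After op 4 (move_left): buffer="bcfge" (len 5), cursors c1@0 c4@2 c2@3 c3@4, authorship .....
After op 5 (insert('d')): buffer="dbcdfdgde" (len 9), cursors c1@1 c4@4 c2@6 c3@8, authorship 1..4.2.3.

Answer: 1 6 8 4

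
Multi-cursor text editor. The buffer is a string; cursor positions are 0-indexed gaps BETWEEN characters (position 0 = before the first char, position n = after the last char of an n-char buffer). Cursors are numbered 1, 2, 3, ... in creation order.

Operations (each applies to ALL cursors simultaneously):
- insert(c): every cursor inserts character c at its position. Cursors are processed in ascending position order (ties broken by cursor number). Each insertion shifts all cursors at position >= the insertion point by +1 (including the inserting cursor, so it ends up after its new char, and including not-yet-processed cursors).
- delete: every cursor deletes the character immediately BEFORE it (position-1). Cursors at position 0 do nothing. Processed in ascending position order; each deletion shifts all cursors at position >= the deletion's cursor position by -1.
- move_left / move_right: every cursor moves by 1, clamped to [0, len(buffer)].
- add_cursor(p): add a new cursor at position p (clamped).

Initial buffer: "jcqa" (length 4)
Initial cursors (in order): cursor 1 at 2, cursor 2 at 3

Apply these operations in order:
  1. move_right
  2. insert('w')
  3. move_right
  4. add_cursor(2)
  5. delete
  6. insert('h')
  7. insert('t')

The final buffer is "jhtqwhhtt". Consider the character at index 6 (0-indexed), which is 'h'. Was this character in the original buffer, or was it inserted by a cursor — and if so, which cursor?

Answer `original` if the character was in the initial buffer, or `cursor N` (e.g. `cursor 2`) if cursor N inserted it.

Answer: cursor 2

Derivation:
After op 1 (move_right): buffer="jcqa" (len 4), cursors c1@3 c2@4, authorship ....
After op 2 (insert('w')): buffer="jcqwaw" (len 6), cursors c1@4 c2@6, authorship ...1.2
After op 3 (move_right): buffer="jcqwaw" (len 6), cursors c1@5 c2@6, authorship ...1.2
After op 4 (add_cursor(2)): buffer="jcqwaw" (len 6), cursors c3@2 c1@5 c2@6, authorship ...1.2
After op 5 (delete): buffer="jqw" (len 3), cursors c3@1 c1@3 c2@3, authorship ..1
After op 6 (insert('h')): buffer="jhqwhh" (len 6), cursors c3@2 c1@6 c2@6, authorship .3.112
After op 7 (insert('t')): buffer="jhtqwhhtt" (len 9), cursors c3@3 c1@9 c2@9, authorship .33.11212
Authorship (.=original, N=cursor N): . 3 3 . 1 1 2 1 2
Index 6: author = 2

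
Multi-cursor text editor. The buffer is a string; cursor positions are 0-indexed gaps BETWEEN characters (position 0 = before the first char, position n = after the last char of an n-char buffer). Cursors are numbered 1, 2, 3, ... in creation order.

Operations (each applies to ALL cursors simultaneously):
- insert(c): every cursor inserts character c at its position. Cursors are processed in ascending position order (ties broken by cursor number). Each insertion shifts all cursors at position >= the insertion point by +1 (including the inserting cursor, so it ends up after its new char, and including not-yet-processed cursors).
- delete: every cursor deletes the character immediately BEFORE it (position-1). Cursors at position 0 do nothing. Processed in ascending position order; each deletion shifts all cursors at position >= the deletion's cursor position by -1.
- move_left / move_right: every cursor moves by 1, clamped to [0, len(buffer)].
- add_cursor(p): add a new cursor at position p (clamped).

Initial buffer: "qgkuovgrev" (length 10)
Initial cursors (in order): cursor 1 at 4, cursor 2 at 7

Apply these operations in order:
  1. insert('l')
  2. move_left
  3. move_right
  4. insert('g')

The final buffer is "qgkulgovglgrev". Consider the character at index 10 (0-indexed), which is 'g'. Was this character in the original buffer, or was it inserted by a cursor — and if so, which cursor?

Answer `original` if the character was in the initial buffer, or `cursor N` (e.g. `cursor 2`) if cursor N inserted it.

Answer: cursor 2

Derivation:
After op 1 (insert('l')): buffer="qgkulovglrev" (len 12), cursors c1@5 c2@9, authorship ....1...2...
After op 2 (move_left): buffer="qgkulovglrev" (len 12), cursors c1@4 c2@8, authorship ....1...2...
After op 3 (move_right): buffer="qgkulovglrev" (len 12), cursors c1@5 c2@9, authorship ....1...2...
After op 4 (insert('g')): buffer="qgkulgovglgrev" (len 14), cursors c1@6 c2@11, authorship ....11...22...
Authorship (.=original, N=cursor N): . . . . 1 1 . . . 2 2 . . .
Index 10: author = 2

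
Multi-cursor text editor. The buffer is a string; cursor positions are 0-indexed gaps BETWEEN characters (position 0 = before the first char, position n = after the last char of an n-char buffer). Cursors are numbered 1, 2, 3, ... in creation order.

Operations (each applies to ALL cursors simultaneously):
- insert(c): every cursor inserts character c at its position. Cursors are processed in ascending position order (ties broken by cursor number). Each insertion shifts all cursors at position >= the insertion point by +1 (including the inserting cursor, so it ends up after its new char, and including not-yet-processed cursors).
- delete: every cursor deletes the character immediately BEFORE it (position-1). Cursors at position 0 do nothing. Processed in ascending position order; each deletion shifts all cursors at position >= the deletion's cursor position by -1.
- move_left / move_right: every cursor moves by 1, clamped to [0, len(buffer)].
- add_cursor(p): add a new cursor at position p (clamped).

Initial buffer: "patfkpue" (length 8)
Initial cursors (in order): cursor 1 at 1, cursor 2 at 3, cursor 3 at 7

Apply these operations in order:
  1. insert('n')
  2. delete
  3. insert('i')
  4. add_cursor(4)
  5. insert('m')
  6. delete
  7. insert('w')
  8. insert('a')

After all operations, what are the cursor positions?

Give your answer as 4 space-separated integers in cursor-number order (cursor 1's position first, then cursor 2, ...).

Answer: 4 11 18 8

Derivation:
After op 1 (insert('n')): buffer="pnatnfkpune" (len 11), cursors c1@2 c2@5 c3@10, authorship .1..2....3.
After op 2 (delete): buffer="patfkpue" (len 8), cursors c1@1 c2@3 c3@7, authorship ........
After op 3 (insert('i')): buffer="piatifkpuie" (len 11), cursors c1@2 c2@5 c3@10, authorship .1..2....3.
After op 4 (add_cursor(4)): buffer="piatifkpuie" (len 11), cursors c1@2 c4@4 c2@5 c3@10, authorship .1..2....3.
After op 5 (insert('m')): buffer="pimatmimfkpuime" (len 15), cursors c1@3 c4@6 c2@8 c3@14, authorship .11..422....33.
After op 6 (delete): buffer="piatifkpuie" (len 11), cursors c1@2 c4@4 c2@5 c3@10, authorship .1..2....3.
After op 7 (insert('w')): buffer="piwatwiwfkpuiwe" (len 15), cursors c1@3 c4@6 c2@8 c3@14, authorship .11..422....33.
After op 8 (insert('a')): buffer="piwaatwaiwafkpuiwae" (len 19), cursors c1@4 c4@8 c2@11 c3@18, authorship .111..44222....333.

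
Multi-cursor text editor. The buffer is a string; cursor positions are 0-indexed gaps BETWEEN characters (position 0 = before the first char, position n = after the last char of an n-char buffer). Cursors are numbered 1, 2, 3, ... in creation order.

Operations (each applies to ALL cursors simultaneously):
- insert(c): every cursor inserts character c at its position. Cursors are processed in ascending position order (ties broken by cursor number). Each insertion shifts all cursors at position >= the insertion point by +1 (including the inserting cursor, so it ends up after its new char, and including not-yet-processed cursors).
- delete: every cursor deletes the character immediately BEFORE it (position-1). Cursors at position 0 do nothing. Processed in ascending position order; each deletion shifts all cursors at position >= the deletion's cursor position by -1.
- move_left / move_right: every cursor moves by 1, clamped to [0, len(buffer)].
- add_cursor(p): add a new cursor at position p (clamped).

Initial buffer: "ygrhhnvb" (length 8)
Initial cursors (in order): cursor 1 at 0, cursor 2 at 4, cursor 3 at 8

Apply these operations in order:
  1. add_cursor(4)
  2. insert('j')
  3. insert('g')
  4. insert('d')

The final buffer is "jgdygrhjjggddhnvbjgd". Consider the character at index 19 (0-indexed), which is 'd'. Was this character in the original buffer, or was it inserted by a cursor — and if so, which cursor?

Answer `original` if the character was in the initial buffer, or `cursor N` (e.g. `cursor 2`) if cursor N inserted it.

After op 1 (add_cursor(4)): buffer="ygrhhnvb" (len 8), cursors c1@0 c2@4 c4@4 c3@8, authorship ........
After op 2 (insert('j')): buffer="jygrhjjhnvbj" (len 12), cursors c1@1 c2@7 c4@7 c3@12, authorship 1....24....3
After op 3 (insert('g')): buffer="jgygrhjjgghnvbjg" (len 16), cursors c1@2 c2@10 c4@10 c3@16, authorship 11....2424....33
After op 4 (insert('d')): buffer="jgdygrhjjggddhnvbjgd" (len 20), cursors c1@3 c2@13 c4@13 c3@20, authorship 111....242424....333
Authorship (.=original, N=cursor N): 1 1 1 . . . . 2 4 2 4 2 4 . . . . 3 3 3
Index 19: author = 3

Answer: cursor 3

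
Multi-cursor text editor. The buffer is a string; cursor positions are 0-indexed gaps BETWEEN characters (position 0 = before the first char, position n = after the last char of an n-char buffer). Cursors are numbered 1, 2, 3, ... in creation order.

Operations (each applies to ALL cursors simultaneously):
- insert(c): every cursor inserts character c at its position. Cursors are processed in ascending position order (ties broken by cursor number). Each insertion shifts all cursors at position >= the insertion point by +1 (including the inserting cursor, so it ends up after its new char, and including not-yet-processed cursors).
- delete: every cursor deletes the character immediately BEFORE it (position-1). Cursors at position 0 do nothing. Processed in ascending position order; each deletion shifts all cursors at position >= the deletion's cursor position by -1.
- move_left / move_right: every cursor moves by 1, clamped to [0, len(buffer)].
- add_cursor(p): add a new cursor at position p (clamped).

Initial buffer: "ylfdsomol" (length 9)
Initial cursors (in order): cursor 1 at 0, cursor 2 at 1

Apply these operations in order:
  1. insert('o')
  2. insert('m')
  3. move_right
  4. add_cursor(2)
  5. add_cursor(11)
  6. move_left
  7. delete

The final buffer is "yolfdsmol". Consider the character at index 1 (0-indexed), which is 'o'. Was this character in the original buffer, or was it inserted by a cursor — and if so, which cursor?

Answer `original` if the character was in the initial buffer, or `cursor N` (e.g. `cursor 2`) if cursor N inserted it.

After op 1 (insert('o')): buffer="oyolfdsomol" (len 11), cursors c1@1 c2@3, authorship 1.2........
After op 2 (insert('m')): buffer="omyomlfdsomol" (len 13), cursors c1@2 c2@5, authorship 11.22........
After op 3 (move_right): buffer="omyomlfdsomol" (len 13), cursors c1@3 c2@6, authorship 11.22........
After op 4 (add_cursor(2)): buffer="omyomlfdsomol" (len 13), cursors c3@2 c1@3 c2@6, authorship 11.22........
After op 5 (add_cursor(11)): buffer="omyomlfdsomol" (len 13), cursors c3@2 c1@3 c2@6 c4@11, authorship 11.22........
After op 6 (move_left): buffer="omyomlfdsomol" (len 13), cursors c3@1 c1@2 c2@5 c4@10, authorship 11.22........
After op 7 (delete): buffer="yolfdsmol" (len 9), cursors c1@0 c3@0 c2@2 c4@6, authorship .2.......
Authorship (.=original, N=cursor N): . 2 . . . . . . .
Index 1: author = 2

Answer: cursor 2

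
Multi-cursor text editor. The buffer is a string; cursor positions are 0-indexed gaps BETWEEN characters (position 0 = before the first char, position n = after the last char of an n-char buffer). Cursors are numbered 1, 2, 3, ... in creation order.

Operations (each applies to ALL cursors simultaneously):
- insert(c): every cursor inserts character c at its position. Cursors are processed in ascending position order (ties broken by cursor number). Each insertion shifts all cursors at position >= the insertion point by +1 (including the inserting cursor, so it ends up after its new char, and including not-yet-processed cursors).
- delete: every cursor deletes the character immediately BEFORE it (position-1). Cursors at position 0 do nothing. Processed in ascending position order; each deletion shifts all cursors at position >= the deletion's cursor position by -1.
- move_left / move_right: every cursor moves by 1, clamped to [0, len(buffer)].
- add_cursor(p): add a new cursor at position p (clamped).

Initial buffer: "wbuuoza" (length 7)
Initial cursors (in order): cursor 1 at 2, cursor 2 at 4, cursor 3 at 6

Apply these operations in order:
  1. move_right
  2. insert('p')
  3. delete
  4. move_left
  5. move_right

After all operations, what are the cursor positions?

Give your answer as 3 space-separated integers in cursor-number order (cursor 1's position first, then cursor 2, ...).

After op 1 (move_right): buffer="wbuuoza" (len 7), cursors c1@3 c2@5 c3@7, authorship .......
After op 2 (insert('p')): buffer="wbupuopzap" (len 10), cursors c1@4 c2@7 c3@10, authorship ...1..2..3
After op 3 (delete): buffer="wbuuoza" (len 7), cursors c1@3 c2@5 c3@7, authorship .......
After op 4 (move_left): buffer="wbuuoza" (len 7), cursors c1@2 c2@4 c3@6, authorship .......
After op 5 (move_right): buffer="wbuuoza" (len 7), cursors c1@3 c2@5 c3@7, authorship .......

Answer: 3 5 7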